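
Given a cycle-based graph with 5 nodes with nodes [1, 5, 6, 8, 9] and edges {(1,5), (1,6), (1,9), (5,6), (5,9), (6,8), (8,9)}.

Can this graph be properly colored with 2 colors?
The clique on vertices [1, 5, 9] has size 3 > 2, so it alone needs 3 colors.

No, G is not 2-colorable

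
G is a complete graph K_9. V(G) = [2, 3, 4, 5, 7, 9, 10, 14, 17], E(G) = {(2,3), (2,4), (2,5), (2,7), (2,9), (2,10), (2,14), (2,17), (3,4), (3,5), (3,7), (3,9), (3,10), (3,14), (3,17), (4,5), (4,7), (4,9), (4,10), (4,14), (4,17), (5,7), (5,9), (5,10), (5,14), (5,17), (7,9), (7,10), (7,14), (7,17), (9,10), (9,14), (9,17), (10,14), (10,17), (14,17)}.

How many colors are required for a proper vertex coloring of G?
Clique number ω(G) = 9 (lower bound: χ ≥ ω).
The clique on [2, 3, 4, 5, 7, 9, 10, 14, 17] has size 9, forcing χ ≥ 9, and the coloring below uses 9 colors, so χ(G) = 9.
A valid 9-coloring: color 1: [7]; color 2: [9]; color 3: [14]; color 4: [10]; color 5: [3]; color 6: [2]; color 7: [5]; color 8: [17]; color 9: [4].

χ(G) = 9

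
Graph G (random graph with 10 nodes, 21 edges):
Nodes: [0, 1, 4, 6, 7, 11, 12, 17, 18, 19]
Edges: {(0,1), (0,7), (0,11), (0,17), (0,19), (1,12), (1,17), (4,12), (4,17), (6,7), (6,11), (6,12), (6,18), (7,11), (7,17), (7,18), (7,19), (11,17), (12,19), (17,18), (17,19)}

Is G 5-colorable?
A valid 5-coloring: color 1: [6, 17]; color 2: [7, 12]; color 3: [0, 4, 18]; color 4: [1, 11, 19].
(χ(G) = 4 ≤ 5.)

Yes, G is 5-colorable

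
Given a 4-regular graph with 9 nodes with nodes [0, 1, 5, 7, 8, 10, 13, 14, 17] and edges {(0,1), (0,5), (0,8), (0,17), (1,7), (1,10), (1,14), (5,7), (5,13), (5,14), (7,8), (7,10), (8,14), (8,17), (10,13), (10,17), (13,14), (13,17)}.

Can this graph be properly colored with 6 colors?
A valid 6-coloring: color 1: [5, 8, 10]; color 2: [1, 17]; color 3: [0, 7, 14]; color 4: [13].
(χ(G) = 4 ≤ 6.)

Yes, G is 6-colorable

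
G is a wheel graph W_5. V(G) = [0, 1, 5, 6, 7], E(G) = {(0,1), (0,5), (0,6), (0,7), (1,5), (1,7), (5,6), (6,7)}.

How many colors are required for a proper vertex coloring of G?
χ(G) = 3

Clique number ω(G) = 3 (lower bound: χ ≥ ω).
The clique on [0, 1, 5] has size 3, forcing χ ≥ 3, and the coloring below uses 3 colors, so χ(G) = 3.
A valid 3-coloring: color 1: [0]; color 2: [1, 6]; color 3: [5, 7].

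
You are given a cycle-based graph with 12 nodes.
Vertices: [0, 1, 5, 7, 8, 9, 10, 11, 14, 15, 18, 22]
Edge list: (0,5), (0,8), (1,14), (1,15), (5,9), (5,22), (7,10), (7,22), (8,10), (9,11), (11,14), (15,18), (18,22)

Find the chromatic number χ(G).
Clique number ω(G) = 2 (lower bound: χ ≥ ω).
The graph is bipartite (no odd cycle), so 2 colors suffice: χ(G) = 2.
A valid 2-coloring: color 1: [1, 5, 7, 8, 11, 18]; color 2: [0, 9, 10, 14, 15, 22].

χ(G) = 2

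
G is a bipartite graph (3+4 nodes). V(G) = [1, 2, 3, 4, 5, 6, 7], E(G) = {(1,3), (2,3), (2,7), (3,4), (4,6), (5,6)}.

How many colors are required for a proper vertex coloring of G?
χ(G) = 2

Clique number ω(G) = 2 (lower bound: χ ≥ ω).
The graph is bipartite (no odd cycle), so 2 colors suffice: χ(G) = 2.
A valid 2-coloring: color 1: [3, 6, 7]; color 2: [1, 2, 4, 5].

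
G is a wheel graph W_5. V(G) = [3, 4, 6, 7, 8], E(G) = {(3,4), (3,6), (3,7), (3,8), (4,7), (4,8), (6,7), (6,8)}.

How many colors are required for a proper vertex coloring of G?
Clique number ω(G) = 3 (lower bound: χ ≥ ω).
The clique on [3, 4, 8] has size 3, forcing χ ≥ 3, and the coloring below uses 3 colors, so χ(G) = 3.
A valid 3-coloring: color 1: [3]; color 2: [4, 6]; color 3: [7, 8].

χ(G) = 3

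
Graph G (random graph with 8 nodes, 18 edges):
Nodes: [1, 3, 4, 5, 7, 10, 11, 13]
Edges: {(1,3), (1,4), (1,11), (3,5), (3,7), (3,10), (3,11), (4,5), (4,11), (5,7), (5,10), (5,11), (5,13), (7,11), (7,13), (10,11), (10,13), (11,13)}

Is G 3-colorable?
No, G is not 3-colorable

The clique on vertices [3, 5, 10, 11] has size 4 > 3, so it alone needs 4 colors.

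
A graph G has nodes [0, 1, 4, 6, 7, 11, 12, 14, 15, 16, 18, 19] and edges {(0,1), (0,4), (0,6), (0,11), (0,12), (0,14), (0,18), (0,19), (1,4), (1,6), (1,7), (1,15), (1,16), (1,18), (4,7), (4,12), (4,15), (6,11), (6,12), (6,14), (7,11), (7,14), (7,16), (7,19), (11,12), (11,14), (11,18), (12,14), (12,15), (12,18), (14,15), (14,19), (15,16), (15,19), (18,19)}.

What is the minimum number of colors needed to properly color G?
χ(G) = 5

Clique number ω(G) = 5 (lower bound: χ ≥ ω).
The clique on [0, 6, 11, 12, 14] has size 5, forcing χ ≥ 5, and the coloring below uses 5 colors, so χ(G) = 5.
A valid 5-coloring: color 1: [0, 7, 15]; color 2: [1, 12, 19]; color 3: [4, 14, 16, 18]; color 4: [11]; color 5: [6].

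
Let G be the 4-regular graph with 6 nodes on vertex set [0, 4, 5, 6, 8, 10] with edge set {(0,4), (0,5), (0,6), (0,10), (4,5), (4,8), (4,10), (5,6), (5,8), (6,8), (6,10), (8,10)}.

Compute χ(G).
Clique number ω(G) = 3 (lower bound: χ ≥ ω).
The clique on [0, 4, 10] has size 3, forcing χ ≥ 3, and the coloring below uses 3 colors, so χ(G) = 3.
A valid 3-coloring: color 1: [0, 8]; color 2: [5, 10]; color 3: [4, 6].

χ(G) = 3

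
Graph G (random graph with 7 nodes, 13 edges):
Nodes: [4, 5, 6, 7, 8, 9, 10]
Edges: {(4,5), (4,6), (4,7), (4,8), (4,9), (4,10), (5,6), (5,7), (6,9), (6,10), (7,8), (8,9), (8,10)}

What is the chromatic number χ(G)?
Clique number ω(G) = 3 (lower bound: χ ≥ ω).
Odd cycle [8, 9, 6, 5, 7] needs 3 colors (χ ≥ 3).
Vertex 4 is adjacent to every vertex of [5, 6, 7, 8, 9], which already need 3 colors among themselves, so 4 needs a new color (χ ≥ 4).
The coloring below uses 4 colors, so χ(G) = 4.
A valid 4-coloring: color 1: [4]; color 2: [5, 8]; color 3: [6, 7]; color 4: [9, 10].

χ(G) = 4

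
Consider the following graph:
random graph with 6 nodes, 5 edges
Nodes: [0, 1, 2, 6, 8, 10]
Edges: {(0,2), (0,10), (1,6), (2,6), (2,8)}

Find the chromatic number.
Clique number ω(G) = 2 (lower bound: χ ≥ ω).
The graph is bipartite (no odd cycle), so 2 colors suffice: χ(G) = 2.
A valid 2-coloring: color 1: [1, 2, 10]; color 2: [0, 6, 8].

χ(G) = 2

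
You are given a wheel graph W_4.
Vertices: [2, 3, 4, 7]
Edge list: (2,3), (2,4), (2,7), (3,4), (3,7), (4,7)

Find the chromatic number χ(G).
Clique number ω(G) = 4 (lower bound: χ ≥ ω).
The clique on [2, 3, 4, 7] has size 4, forcing χ ≥ 4, and the coloring below uses 4 colors, so χ(G) = 4.
A valid 4-coloring: color 1: [7]; color 2: [4]; color 3: [3]; color 4: [2].

χ(G) = 4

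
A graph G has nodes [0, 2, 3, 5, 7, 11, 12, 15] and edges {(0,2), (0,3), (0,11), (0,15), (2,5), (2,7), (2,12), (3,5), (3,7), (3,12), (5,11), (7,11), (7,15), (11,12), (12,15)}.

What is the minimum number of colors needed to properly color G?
χ(G) = 2

Clique number ω(G) = 2 (lower bound: χ ≥ ω).
The graph is bipartite (no odd cycle), so 2 colors suffice: χ(G) = 2.
A valid 2-coloring: color 1: [0, 5, 7, 12]; color 2: [2, 3, 11, 15].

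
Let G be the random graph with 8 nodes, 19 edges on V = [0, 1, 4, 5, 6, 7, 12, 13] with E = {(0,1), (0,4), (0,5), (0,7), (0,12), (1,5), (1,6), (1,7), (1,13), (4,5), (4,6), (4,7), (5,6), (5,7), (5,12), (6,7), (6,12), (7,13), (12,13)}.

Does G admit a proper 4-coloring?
A valid 4-coloring: color 1: [7, 12]; color 2: [5, 13]; color 3: [0, 6]; color 4: [1, 4].
(χ(G) = 4 ≤ 4.)

Yes, G is 4-colorable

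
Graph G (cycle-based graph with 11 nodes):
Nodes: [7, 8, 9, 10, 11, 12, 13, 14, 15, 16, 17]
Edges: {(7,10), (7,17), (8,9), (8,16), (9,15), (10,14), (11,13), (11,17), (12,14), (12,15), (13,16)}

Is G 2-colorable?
No, G is not 2-colorable

Odd cycle [13, 11, 17, 7, 10, 14, 12, 15, 9, 8, 16] needs 3 colors (χ ≥ 3).
Hence χ(G) ≥ 3 > 2, so no proper 2-coloring exists.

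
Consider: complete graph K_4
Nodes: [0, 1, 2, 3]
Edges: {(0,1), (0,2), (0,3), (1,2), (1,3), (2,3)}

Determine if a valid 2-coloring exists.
The clique on vertices [0, 1, 2, 3] has size 4 > 2, so it alone needs 4 colors.

No, G is not 2-colorable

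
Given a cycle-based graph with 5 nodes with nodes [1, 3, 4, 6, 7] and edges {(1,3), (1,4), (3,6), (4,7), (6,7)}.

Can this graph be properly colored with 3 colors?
A valid 3-coloring: color 1: [3, 7]; color 2: [1, 6]; color 3: [4].
(χ(G) = 3 ≤ 3.)

Yes, G is 3-colorable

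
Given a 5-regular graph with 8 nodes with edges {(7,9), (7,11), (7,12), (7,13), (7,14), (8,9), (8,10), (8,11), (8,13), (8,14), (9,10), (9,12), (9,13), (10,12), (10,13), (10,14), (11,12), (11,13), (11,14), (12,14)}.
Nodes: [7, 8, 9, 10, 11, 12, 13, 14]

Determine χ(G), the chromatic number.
Clique number ω(G) = 4 (lower bound: χ ≥ ω).
The clique on [8, 9, 10, 13] has size 4, forcing χ ≥ 4, and the coloring below uses 4 colors, so χ(G) = 4.
A valid 4-coloring: color 1: [8, 12]; color 2: [13, 14]; color 3: [7, 10]; color 4: [9, 11].

χ(G) = 4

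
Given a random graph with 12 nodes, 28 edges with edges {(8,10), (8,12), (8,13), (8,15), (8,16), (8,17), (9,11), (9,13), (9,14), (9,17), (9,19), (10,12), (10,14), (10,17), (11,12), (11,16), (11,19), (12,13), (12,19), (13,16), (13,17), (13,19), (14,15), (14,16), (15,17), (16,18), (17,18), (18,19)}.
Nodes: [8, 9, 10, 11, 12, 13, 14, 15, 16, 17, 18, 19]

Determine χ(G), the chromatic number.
χ(G) = 4

Clique number ω(G) = 3 (lower bound: χ ≥ ω).
Odd cycle [19, 9, 17, 8, 12] needs 3 colors (χ ≥ 3).
Vertex 13 is adjacent to every vertex of [8, 9, 12, 17, 19], which already need 3 colors among themselves, so 13 needs a new color (χ ≥ 4).
The coloring below uses 4 colors, so χ(G) = 4.
A valid 4-coloring: color 1: [12, 16, 17]; color 2: [8, 9, 18]; color 3: [11, 13, 14]; color 4: [10, 15, 19].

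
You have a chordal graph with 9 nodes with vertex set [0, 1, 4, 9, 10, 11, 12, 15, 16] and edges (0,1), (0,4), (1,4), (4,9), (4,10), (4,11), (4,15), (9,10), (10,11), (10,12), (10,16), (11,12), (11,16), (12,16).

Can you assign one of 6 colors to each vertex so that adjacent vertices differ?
Yes, G is 6-colorable

A valid 6-coloring: color 1: [4, 16]; color 2: [1, 10, 15]; color 3: [0, 9, 11]; color 4: [12].
(χ(G) = 4 ≤ 6.)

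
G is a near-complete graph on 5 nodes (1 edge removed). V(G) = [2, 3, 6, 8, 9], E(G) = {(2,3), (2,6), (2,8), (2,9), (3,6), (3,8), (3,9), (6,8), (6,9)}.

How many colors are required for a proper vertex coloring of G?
Clique number ω(G) = 4 (lower bound: χ ≥ ω).
The clique on [2, 3, 6, 8] has size 4, forcing χ ≥ 4, and the coloring below uses 4 colors, so χ(G) = 4.
A valid 4-coloring: color 1: [2]; color 2: [3]; color 3: [6]; color 4: [8, 9].

χ(G) = 4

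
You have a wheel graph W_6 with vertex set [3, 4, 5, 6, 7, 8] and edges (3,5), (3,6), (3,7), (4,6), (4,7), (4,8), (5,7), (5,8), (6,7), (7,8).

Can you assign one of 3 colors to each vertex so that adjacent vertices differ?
Odd cycle [3, 6, 4, 8, 5] needs 3 colors (χ ≥ 3).
Vertex 7 is adjacent to every vertex of [3, 4, 5, 6, 8], which already need 3 colors among themselves, so 7 needs a new color (χ ≥ 4).
Hence χ(G) ≥ 4 > 3, so no proper 3-coloring exists.

No, G is not 3-colorable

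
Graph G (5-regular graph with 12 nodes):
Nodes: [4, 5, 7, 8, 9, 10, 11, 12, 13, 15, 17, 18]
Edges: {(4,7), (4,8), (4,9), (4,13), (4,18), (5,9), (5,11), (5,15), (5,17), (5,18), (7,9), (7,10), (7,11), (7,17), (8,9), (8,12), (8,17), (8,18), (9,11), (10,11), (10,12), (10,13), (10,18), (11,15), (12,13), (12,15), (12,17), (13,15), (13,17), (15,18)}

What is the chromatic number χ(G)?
χ(G) = 4

Clique number ω(G) = 3 (lower bound: χ ≥ ω).
Suppose a proper 3-coloring c exists. The clique [4, 7, 9] takes 3 distinct colors; by symmetry let c(4) = 1, c(7) = 2, c(9) = 3.
- Vertex 8: neighbors [4, 9] already have colors [1, 3] ⇒ c(8) = 2.
- Vertex 11: neighbors [7, 9] already have colors [2, 3] ⇒ c(11) = 1.
- Vertex 5: neighbors [11, 9] already have colors [1, 3] ⇒ c(5) = 2.
- Vertex 10: neighbors [11, 7] already have colors [1, 2] ⇒ c(10) = 3.
- Vertex 18: neighbors [4, 5, 10] already have colors [1, 2, 3] — all 3 colors blocked. Contradiction.
The forced assignments end in a contradiction, so G has no proper 3-coloring (χ ≥ 4).
The coloring below uses 4 colors, so χ(G) = 4.
A valid 4-coloring: color 1: [11, 13, 18]; color 2: [4, 10, 15, 17]; color 3: [5, 7, 8]; color 4: [9, 12].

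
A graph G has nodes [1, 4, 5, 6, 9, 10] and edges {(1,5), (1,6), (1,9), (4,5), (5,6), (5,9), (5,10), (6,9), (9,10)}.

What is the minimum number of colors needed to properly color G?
χ(G) = 4

Clique number ω(G) = 4 (lower bound: χ ≥ ω).
The clique on [1, 5, 6, 9] has size 4, forcing χ ≥ 4, and the coloring below uses 4 colors, so χ(G) = 4.
A valid 4-coloring: color 1: [5]; color 2: [4, 9]; color 3: [1, 10]; color 4: [6].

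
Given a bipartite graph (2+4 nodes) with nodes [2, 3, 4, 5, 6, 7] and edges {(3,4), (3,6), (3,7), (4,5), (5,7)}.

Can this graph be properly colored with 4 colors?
A valid 4-coloring: color 1: [2, 3, 5]; color 2: [4, 6, 7].
(χ(G) = 2 ≤ 4.)

Yes, G is 4-colorable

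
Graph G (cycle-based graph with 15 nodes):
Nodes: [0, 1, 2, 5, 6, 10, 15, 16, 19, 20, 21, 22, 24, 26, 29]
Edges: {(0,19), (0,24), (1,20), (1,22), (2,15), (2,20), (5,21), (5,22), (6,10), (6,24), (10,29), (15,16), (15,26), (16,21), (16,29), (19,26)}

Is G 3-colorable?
Yes, G is 3-colorable

A valid 3-coloring: color 1: [0, 1, 2, 5, 6, 16, 26]; color 2: [10, 15, 19, 20, 21, 22, 24]; color 3: [29].
(χ(G) = 3 ≤ 3.)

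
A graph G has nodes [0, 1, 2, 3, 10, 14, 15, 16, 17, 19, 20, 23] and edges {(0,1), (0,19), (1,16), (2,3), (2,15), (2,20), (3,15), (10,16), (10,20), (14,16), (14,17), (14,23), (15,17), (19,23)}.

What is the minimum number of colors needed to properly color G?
Clique number ω(G) = 3 (lower bound: χ ≥ ω).
The clique on [2, 3, 15] has size 3, forcing χ ≥ 3, and the coloring below uses 3 colors, so χ(G) = 3.
A valid 3-coloring: color 1: [0, 15, 16, 20, 23]; color 2: [1, 2, 10, 14, 19]; color 3: [3, 17].

χ(G) = 3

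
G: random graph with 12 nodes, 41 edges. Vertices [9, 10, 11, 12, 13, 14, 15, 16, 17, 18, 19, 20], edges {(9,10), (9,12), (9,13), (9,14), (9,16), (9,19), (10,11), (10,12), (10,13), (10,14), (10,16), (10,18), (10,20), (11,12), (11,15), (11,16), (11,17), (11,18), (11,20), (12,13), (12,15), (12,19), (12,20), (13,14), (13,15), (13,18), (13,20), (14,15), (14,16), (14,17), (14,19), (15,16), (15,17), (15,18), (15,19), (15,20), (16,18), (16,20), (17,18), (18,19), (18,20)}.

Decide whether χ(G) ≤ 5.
Yes, G is 5-colorable

A valid 5-coloring: color 1: [10, 15]; color 2: [12, 14, 18]; color 3: [13, 16, 17, 19]; color 4: [9, 11]; color 5: [20].
(χ(G) = 5 ≤ 5.)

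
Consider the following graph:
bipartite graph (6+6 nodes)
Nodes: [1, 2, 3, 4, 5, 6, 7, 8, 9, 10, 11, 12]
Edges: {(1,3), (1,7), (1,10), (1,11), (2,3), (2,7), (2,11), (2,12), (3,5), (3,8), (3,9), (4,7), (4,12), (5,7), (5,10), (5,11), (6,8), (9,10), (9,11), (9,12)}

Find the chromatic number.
χ(G) = 2

Clique number ω(G) = 2 (lower bound: χ ≥ ω).
The graph is bipartite (no odd cycle), so 2 colors suffice: χ(G) = 2.
A valid 2-coloring: color 1: [3, 6, 7, 10, 11, 12]; color 2: [1, 2, 4, 5, 8, 9].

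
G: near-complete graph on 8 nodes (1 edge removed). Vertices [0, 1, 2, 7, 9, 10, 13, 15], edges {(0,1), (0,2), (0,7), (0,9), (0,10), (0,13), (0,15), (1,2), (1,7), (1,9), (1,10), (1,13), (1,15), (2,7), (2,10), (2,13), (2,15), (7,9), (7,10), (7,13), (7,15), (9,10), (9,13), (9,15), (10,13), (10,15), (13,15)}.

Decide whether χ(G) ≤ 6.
The clique on vertices [0, 1, 7, 9, 10, 13, 15] has size 7 > 6, so it alone needs 7 colors.

No, G is not 6-colorable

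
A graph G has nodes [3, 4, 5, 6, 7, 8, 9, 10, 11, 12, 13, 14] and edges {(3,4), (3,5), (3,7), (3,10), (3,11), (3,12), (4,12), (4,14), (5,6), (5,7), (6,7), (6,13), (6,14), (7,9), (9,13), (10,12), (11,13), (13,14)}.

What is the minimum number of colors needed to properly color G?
Clique number ω(G) = 3 (lower bound: χ ≥ ω).
The clique on [3, 10, 12] has size 3, forcing χ ≥ 3, and the coloring below uses 3 colors, so χ(G) = 3.
A valid 3-coloring: color 1: [3, 6, 8, 9]; color 2: [4, 7, 10, 13]; color 3: [5, 11, 12, 14].

χ(G) = 3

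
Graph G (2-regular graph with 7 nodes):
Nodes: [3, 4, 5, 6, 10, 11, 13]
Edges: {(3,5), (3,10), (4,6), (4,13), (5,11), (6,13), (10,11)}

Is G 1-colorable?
The clique on vertices [4, 6, 13] has size 3 > 1, so it alone needs 3 colors.

No, G is not 1-colorable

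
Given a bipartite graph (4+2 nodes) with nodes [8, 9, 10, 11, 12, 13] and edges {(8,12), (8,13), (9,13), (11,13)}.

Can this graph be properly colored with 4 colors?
A valid 4-coloring: color 1: [10, 12, 13]; color 2: [8, 9, 11].
(χ(G) = 2 ≤ 4.)

Yes, G is 4-colorable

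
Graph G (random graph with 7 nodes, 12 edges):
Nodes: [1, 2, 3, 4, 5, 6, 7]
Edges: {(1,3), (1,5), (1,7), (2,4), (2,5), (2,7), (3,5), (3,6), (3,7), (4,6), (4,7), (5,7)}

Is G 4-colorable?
Yes, G is 4-colorable

A valid 4-coloring: color 1: [6, 7]; color 2: [2, 3]; color 3: [4, 5]; color 4: [1].
(χ(G) = 4 ≤ 4.)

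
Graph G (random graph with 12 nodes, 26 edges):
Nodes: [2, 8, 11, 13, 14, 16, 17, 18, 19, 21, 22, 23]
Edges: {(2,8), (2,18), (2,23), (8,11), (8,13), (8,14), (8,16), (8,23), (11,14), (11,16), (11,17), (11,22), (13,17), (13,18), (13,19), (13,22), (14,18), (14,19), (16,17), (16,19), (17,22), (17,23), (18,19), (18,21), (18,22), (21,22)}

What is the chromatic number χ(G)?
χ(G) = 4

Clique number ω(G) = 3 (lower bound: χ ≥ ω).
Suppose a proper 3-coloring c exists. The clique [2, 8, 23] takes 3 distinct colors; by symmetry let c(2) = 1, c(8) = 2, c(23) = 3.
- Vertex 18: neighbors [2] already have colors [1]; try each remaining color.
- Case c(18) = 2:
  - Vertex 11: neighbors [8] already have colors [2]; try each remaining color.
  - Case c(11) = 1:
    - Vertex 17: neighbors [11, 23] already have colors [1, 3] ⇒ c(17) = 2.
    - Vertex 22: neighbors [11, 17] already have colors [1, 2] ⇒ c(22) = 3.
    - Vertex 13: neighbors [8, 22] already have colors [2, 3] ⇒ c(13) = 1.
    - Vertex 19: neighbors [13, 18] already have colors [1, 2] ⇒ c(19) = 3.
    - Vertex 14: neighbors [11, 8, 19] already have colors [1, 2, 3] — all 3 colors blocked. Contradiction.
  - Case c(11) = 3:
    - Vertex 22: neighbors [18, 11] already have colors [2, 3] ⇒ c(22) = 1.
    - Vertex 13: neighbors [22, 8] already have colors [1, 2] ⇒ c(13) = 3.
    - Vertex 16: neighbors [8, 11] already have colors [2, 3] ⇒ c(16) = 1.
    - Vertex 19: neighbors [16, 18, 13] already have colors [1, 2, 3] — all 3 colors blocked. Contradiction.
- Case c(18) = 3:
  - Vertex 13: neighbors [8, 18] already have colors [2, 3] ⇒ c(13) = 1.
  - Vertex 17: neighbors [13, 23] already have colors [1, 3] ⇒ c(17) = 2.
  - Vertex 22: neighbors [13, 17, 18] already have colors [1, 2, 3] — all 3 colors blocked. Contradiction.
Every case ends in a contradiction, so G has no proper 3-coloring (χ ≥ 4).
The coloring below uses 4 colors, so χ(G) = 4.
A valid 4-coloring: color 1: [8, 17, 18]; color 2: [2, 11, 13, 21]; color 3: [14, 16, 22, 23]; color 4: [19].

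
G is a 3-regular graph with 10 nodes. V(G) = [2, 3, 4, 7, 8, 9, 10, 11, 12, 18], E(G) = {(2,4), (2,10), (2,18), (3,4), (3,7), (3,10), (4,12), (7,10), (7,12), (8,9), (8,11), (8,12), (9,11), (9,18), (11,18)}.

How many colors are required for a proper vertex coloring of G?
χ(G) = 3

Clique number ω(G) = 3 (lower bound: χ ≥ ω).
The clique on [3, 7, 10] has size 3, forcing χ ≥ 3, and the coloring below uses 3 colors, so χ(G) = 3.
A valid 3-coloring: color 1: [9, 10, 12]; color 2: [4, 7, 8, 18]; color 3: [2, 3, 11].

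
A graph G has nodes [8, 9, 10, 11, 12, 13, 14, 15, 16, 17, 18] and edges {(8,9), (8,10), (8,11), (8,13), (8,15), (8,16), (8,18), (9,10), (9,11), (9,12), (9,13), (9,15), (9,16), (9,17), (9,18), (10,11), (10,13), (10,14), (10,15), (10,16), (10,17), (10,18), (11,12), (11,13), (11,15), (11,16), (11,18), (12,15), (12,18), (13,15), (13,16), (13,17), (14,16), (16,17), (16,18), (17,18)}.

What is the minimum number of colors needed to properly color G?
Clique number ω(G) = 6 (lower bound: χ ≥ ω).
The clique on [8, 9, 10, 11, 16, 18] has size 6, forcing χ ≥ 6, and the coloring below uses 6 colors, so χ(G) = 6.
A valid 6-coloring: color 1: [10, 12]; color 2: [9, 14]; color 3: [15, 16]; color 4: [11, 17]; color 5: [13, 18]; color 6: [8].

χ(G) = 6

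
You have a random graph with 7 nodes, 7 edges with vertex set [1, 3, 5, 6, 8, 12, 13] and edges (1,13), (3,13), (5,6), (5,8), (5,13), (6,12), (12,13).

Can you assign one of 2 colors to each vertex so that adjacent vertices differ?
Yes, G is 2-colorable

A valid 2-coloring: color 1: [6, 8, 13]; color 2: [1, 3, 5, 12].
(χ(G) = 2 ≤ 2.)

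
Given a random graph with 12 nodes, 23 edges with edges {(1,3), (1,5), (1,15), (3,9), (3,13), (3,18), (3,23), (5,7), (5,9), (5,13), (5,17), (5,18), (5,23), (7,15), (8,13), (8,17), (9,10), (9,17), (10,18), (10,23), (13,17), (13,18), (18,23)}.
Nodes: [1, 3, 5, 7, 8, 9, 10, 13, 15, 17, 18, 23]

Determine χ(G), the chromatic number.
Clique number ω(G) = 3 (lower bound: χ ≥ ω).
The clique on [3, 13, 18] has size 3, forcing χ ≥ 3, and the coloring below uses 3 colors, so χ(G) = 3.
A valid 3-coloring: color 1: [3, 5, 8, 10, 15]; color 2: [1, 7, 9, 13, 23]; color 3: [17, 18].

χ(G) = 3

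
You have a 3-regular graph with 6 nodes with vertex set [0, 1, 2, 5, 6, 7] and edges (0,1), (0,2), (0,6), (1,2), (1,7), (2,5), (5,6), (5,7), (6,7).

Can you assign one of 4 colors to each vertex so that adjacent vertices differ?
A valid 4-coloring: color 1: [0, 5]; color 2: [1, 6]; color 3: [2, 7].
(χ(G) = 3 ≤ 4.)

Yes, G is 4-colorable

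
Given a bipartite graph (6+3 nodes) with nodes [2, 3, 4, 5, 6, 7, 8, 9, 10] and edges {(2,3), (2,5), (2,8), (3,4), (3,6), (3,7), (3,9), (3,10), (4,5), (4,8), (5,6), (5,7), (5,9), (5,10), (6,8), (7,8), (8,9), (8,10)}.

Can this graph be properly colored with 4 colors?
A valid 4-coloring: color 1: [3, 5, 8]; color 2: [2, 4, 6, 7, 9, 10].
(χ(G) = 2 ≤ 4.)

Yes, G is 4-colorable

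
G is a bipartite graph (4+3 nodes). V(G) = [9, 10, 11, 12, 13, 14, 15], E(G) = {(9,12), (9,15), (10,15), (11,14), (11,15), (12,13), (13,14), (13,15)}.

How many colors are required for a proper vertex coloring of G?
Clique number ω(G) = 2 (lower bound: χ ≥ ω).
The graph is bipartite (no odd cycle), so 2 colors suffice: χ(G) = 2.
A valid 2-coloring: color 1: [12, 14, 15]; color 2: [9, 10, 11, 13].

χ(G) = 2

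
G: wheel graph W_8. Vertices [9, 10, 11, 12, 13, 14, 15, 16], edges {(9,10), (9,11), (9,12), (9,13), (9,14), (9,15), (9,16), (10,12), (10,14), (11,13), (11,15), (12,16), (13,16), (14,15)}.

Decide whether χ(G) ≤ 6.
Yes, G is 6-colorable

A valid 6-coloring: color 1: [9]; color 2: [12, 13, 14]; color 3: [10, 15, 16]; color 4: [11].
(χ(G) = 4 ≤ 6.)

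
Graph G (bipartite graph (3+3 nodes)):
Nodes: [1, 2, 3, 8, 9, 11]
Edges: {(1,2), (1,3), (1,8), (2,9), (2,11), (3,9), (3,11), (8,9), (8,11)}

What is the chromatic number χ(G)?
Clique number ω(G) = 2 (lower bound: χ ≥ ω).
The graph is bipartite (no odd cycle), so 2 colors suffice: χ(G) = 2.
A valid 2-coloring: color 1: [1, 9, 11]; color 2: [2, 3, 8].

χ(G) = 2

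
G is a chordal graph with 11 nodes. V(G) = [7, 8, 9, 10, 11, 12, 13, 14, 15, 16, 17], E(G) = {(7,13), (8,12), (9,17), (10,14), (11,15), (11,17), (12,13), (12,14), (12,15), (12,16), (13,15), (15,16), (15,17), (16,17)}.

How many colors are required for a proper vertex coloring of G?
χ(G) = 3

Clique number ω(G) = 3 (lower bound: χ ≥ ω).
The clique on [11, 15, 17] has size 3, forcing χ ≥ 3, and the coloring below uses 3 colors, so χ(G) = 3.
A valid 3-coloring: color 1: [7, 10, 12, 17]; color 2: [8, 9, 14, 15]; color 3: [11, 13, 16].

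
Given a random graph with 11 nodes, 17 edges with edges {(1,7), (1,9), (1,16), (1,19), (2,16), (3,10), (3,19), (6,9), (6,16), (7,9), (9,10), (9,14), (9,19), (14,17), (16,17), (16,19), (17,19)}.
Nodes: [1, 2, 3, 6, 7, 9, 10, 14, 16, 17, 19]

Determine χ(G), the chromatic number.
Clique number ω(G) = 3 (lower bound: χ ≥ ω).
The clique on [1, 9, 19] has size 3, forcing χ ≥ 3, and the coloring below uses 3 colors, so χ(G) = 3.
A valid 3-coloring: color 1: [3, 9, 16]; color 2: [2, 6, 7, 10, 14, 19]; color 3: [1, 17].

χ(G) = 3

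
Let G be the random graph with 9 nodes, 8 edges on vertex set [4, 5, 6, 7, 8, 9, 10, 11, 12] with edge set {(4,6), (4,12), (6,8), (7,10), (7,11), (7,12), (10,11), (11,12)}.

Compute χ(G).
χ(G) = 3

Clique number ω(G) = 3 (lower bound: χ ≥ ω).
The clique on [7, 10, 11] has size 3, forcing χ ≥ 3, and the coloring below uses 3 colors, so χ(G) = 3.
A valid 3-coloring: color 1: [5, 6, 9, 10, 12]; color 2: [4, 7, 8]; color 3: [11].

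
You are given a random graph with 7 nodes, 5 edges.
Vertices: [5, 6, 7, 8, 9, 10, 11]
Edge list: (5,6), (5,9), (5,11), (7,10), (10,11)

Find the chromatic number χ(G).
Clique number ω(G) = 2 (lower bound: χ ≥ ω).
The graph is bipartite (no odd cycle), so 2 colors suffice: χ(G) = 2.
A valid 2-coloring: color 1: [5, 8, 10]; color 2: [6, 7, 9, 11].

χ(G) = 2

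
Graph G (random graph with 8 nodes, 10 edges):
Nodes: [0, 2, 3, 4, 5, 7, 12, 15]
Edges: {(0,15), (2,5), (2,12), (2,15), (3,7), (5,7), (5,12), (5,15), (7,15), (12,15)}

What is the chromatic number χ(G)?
Clique number ω(G) = 4 (lower bound: χ ≥ ω).
The clique on [2, 5, 12, 15] has size 4, forcing χ ≥ 4, and the coloring below uses 4 colors, so χ(G) = 4.
A valid 4-coloring: color 1: [3, 4, 15]; color 2: [0, 5]; color 3: [2, 7]; color 4: [12].

χ(G) = 4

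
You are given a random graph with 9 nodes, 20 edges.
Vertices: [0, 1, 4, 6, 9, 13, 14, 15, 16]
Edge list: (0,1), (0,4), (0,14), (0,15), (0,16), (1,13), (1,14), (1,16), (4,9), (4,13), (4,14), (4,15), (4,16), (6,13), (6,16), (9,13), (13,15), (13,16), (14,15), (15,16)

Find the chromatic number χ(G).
Clique number ω(G) = 4 (lower bound: χ ≥ ω).
The clique on [0, 4, 15, 16] has size 4, forcing χ ≥ 4, and the coloring below uses 4 colors, so χ(G) = 4.
A valid 4-coloring: color 1: [9, 14, 16]; color 2: [1, 4, 6]; color 3: [0, 13]; color 4: [15].

χ(G) = 4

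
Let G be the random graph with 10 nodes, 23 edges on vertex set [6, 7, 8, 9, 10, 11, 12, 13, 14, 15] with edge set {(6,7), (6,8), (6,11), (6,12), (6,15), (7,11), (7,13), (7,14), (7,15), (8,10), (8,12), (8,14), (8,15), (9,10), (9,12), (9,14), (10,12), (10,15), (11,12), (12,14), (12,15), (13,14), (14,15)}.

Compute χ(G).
χ(G) = 4

Clique number ω(G) = 4 (lower bound: χ ≥ ω).
The clique on [8, 10, 12, 15] has size 4, forcing χ ≥ 4, and the coloring below uses 4 colors, so χ(G) = 4.
A valid 4-coloring: color 1: [7, 12]; color 2: [6, 10, 14]; color 3: [9, 11, 13, 15]; color 4: [8].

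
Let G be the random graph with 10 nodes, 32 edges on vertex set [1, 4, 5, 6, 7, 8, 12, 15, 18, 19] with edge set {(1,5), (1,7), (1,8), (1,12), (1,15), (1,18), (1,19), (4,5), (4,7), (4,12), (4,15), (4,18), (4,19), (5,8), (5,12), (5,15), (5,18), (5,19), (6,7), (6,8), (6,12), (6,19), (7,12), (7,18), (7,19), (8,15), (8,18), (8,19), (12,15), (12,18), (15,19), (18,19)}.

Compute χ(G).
χ(G) = 5

Clique number ω(G) = 5 (lower bound: χ ≥ ω).
The clique on [1, 5, 8, 18, 19] has size 5, forcing χ ≥ 5, and the coloring below uses 5 colors, so χ(G) = 5.
A valid 5-coloring: color 1: [12, 19]; color 2: [1, 4, 6]; color 3: [5, 7]; color 4: [15, 18]; color 5: [8].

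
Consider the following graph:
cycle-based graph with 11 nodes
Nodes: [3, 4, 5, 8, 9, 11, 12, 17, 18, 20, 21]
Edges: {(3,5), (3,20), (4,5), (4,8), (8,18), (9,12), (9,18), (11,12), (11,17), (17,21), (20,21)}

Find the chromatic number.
Clique number ω(G) = 2 (lower bound: χ ≥ ω).
Odd cycle [4, 8, 18, 9, 12, 11, 17, 21, 20, 3, 5] needs 3 colors (χ ≥ 3).
The coloring below uses 3 colors, so χ(G) = 3.
A valid 3-coloring: color 1: [3, 4, 12, 17, 18]; color 2: [5, 8, 9, 11, 21]; color 3: [20].

χ(G) = 3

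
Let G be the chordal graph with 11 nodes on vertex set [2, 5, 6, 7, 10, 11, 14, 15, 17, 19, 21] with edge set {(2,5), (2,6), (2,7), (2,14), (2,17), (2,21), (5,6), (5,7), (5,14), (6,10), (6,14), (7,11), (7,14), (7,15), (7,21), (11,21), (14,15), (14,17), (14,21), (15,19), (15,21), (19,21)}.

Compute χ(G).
Clique number ω(G) = 4 (lower bound: χ ≥ ω).
The clique on [2, 7, 14, 21] has size 4, forcing χ ≥ 4, and the coloring below uses 4 colors, so χ(G) = 4.
A valid 4-coloring: color 1: [10, 11, 14, 19]; color 2: [5, 17, 21]; color 3: [2, 15]; color 4: [6, 7].

χ(G) = 4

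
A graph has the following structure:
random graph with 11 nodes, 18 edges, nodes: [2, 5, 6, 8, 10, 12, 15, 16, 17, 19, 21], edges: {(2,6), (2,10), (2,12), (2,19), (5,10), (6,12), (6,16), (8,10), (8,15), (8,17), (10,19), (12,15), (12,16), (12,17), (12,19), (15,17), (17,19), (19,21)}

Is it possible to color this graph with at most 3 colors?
Suppose a proper 3-coloring c exists. The clique [2, 6, 12] takes 3 distinct colors; by symmetry let c(2) = 1, c(6) = 2, c(12) = 3.
- Vertex 19: neighbors [2, 12] already have colors [1, 3] ⇒ c(19) = 2.
- Vertex 10: neighbors [2, 19] already have colors [1, 2] ⇒ c(10) = 3.
- Vertex 17: neighbors [19, 12] already have colors [2, 3] ⇒ c(17) = 1.
- Vertex 8: neighbors [17, 10] already have colors [1, 3] ⇒ c(8) = 2.
- Vertex 15: neighbors [17, 8, 12] already have colors [1, 2, 3] — all 3 colors blocked. Contradiction.
The forced assignments end in a contradiction, so G has no proper 3-coloring (χ ≥ 4).

No, G is not 3-colorable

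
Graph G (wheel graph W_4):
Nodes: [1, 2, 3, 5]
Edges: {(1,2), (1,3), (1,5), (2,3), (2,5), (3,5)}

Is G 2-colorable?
The clique on vertices [1, 2, 3, 5] has size 4 > 2, so it alone needs 4 colors.

No, G is not 2-colorable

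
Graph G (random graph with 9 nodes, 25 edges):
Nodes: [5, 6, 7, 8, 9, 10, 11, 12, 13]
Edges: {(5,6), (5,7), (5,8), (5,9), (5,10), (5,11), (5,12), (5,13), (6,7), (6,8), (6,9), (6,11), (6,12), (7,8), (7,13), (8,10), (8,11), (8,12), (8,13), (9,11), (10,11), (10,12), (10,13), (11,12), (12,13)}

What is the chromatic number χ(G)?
χ(G) = 5

Clique number ω(G) = 5 (lower bound: χ ≥ ω).
The clique on [5, 8, 10, 11, 12] has size 5, forcing χ ≥ 5, and the coloring below uses 5 colors, so χ(G) = 5.
A valid 5-coloring: color 1: [5]; color 2: [8, 9]; color 3: [11, 13]; color 4: [7, 12]; color 5: [6, 10].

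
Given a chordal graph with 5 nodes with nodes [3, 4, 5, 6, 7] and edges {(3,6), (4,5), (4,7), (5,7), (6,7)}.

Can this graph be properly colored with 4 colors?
Yes, G is 4-colorable

A valid 4-coloring: color 1: [3, 7]; color 2: [4, 6]; color 3: [5].
(χ(G) = 3 ≤ 4.)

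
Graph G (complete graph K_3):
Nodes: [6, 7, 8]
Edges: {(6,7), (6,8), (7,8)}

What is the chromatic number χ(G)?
Clique number ω(G) = 3 (lower bound: χ ≥ ω).
The clique on [6, 7, 8] has size 3, forcing χ ≥ 3, and the coloring below uses 3 colors, so χ(G) = 3.
A valid 3-coloring: color 1: [8]; color 2: [6]; color 3: [7].

χ(G) = 3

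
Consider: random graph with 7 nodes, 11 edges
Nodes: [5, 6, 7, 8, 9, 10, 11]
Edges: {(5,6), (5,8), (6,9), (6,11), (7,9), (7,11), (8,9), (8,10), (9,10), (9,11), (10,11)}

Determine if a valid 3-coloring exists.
A valid 3-coloring: color 1: [5, 9]; color 2: [8, 11]; color 3: [6, 7, 10].
(χ(G) = 3 ≤ 3.)

Yes, G is 3-colorable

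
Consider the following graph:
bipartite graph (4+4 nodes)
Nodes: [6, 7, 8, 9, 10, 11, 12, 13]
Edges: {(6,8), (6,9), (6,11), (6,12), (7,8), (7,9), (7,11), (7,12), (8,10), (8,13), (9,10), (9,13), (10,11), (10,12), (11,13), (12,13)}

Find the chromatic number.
Clique number ω(G) = 2 (lower bound: χ ≥ ω).
The graph is bipartite (no odd cycle), so 2 colors suffice: χ(G) = 2.
A valid 2-coloring: color 1: [6, 7, 10, 13]; color 2: [8, 9, 11, 12].

χ(G) = 2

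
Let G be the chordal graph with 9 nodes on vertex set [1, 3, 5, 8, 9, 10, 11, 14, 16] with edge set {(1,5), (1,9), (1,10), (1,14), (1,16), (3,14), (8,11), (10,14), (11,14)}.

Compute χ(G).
χ(G) = 3

Clique number ω(G) = 3 (lower bound: χ ≥ ω).
The clique on [1, 10, 14] has size 3, forcing χ ≥ 3, and the coloring below uses 3 colors, so χ(G) = 3.
A valid 3-coloring: color 1: [1, 3, 11]; color 2: [5, 8, 9, 14, 16]; color 3: [10].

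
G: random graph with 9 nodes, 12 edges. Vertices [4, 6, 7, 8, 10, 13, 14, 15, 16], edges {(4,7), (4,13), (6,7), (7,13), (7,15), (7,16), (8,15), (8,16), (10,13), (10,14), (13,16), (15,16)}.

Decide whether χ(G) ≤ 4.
A valid 4-coloring: color 1: [7, 8, 10]; color 2: [6, 13, 14, 15]; color 3: [4, 16].
(χ(G) = 3 ≤ 4.)

Yes, G is 4-colorable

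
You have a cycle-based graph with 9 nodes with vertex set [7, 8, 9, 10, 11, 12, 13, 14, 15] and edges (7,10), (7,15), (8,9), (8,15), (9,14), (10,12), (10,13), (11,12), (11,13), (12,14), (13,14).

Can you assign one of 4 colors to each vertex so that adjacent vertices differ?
Yes, G is 4-colorable

A valid 4-coloring: color 1: [8, 10, 11, 14]; color 2: [7, 9, 12, 13]; color 3: [15].
(χ(G) = 3 ≤ 4.)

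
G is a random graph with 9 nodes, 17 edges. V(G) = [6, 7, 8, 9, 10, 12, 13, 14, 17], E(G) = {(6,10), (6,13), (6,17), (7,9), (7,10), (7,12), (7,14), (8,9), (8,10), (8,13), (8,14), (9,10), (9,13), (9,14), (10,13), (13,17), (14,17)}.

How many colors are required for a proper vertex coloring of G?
χ(G) = 4

Clique number ω(G) = 4 (lower bound: χ ≥ ω).
The clique on [8, 9, 10, 13] has size 4, forcing χ ≥ 4, and the coloring below uses 4 colors, so χ(G) = 4.
A valid 4-coloring: color 1: [10, 12, 14]; color 2: [7, 13]; color 3: [9, 17]; color 4: [6, 8].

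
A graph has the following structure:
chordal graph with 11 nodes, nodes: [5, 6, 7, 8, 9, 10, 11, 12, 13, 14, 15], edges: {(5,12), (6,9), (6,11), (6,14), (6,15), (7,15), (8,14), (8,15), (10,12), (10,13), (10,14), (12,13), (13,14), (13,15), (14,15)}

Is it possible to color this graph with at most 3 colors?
Yes, G is 3-colorable

A valid 3-coloring: color 1: [7, 9, 11, 12, 14]; color 2: [5, 10, 15]; color 3: [6, 8, 13].
(χ(G) = 3 ≤ 3.)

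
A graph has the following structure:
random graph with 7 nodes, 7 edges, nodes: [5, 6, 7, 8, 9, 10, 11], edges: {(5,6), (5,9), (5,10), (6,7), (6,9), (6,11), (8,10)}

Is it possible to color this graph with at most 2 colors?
The clique on vertices [5, 6, 9] has size 3 > 2, so it alone needs 3 colors.

No, G is not 2-colorable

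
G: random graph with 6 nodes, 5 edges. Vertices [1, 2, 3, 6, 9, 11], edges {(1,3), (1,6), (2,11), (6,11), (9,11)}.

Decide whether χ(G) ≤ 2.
A valid 2-coloring: color 1: [1, 11]; color 2: [2, 3, 6, 9].
(χ(G) = 2 ≤ 2.)

Yes, G is 2-colorable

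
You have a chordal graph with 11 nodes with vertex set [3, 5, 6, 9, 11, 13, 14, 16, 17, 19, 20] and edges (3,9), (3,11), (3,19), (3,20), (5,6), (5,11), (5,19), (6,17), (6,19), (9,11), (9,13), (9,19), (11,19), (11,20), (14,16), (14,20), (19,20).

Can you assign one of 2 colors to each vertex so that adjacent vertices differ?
The clique on vertices [3, 9, 11, 19] has size 4 > 2, so it alone needs 4 colors.

No, G is not 2-colorable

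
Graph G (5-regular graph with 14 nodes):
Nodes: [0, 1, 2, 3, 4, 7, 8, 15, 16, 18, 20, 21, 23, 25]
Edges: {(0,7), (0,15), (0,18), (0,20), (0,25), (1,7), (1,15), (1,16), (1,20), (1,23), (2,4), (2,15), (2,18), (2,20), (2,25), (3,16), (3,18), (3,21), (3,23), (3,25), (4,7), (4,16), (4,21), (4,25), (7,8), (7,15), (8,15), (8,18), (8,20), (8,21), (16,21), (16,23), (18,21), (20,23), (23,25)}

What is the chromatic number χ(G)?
χ(G) = 3

Clique number ω(G) = 3 (lower bound: χ ≥ ω).
The clique on [0, 7, 15] has size 3, forcing χ ≥ 3, and the coloring below uses 3 colors, so χ(G) = 3.
A valid 3-coloring: color 1: [2, 7, 21, 23]; color 2: [15, 16, 18, 20, 25]; color 3: [0, 1, 3, 4, 8].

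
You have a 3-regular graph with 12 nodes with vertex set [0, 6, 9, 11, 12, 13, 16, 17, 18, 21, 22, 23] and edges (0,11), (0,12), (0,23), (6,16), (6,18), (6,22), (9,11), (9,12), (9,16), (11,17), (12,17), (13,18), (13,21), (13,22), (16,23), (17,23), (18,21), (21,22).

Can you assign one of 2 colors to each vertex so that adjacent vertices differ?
The clique on vertices [13, 18, 21] has size 3 > 2, so it alone needs 3 colors.

No, G is not 2-colorable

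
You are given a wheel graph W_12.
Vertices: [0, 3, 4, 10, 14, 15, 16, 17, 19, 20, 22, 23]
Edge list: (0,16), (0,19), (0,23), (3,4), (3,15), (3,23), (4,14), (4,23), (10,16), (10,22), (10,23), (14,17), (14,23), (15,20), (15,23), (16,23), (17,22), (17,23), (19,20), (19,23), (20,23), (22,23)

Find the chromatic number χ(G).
Clique number ω(G) = 3 (lower bound: χ ≥ ω).
Odd cycle [4, 14, 17, 22, 10, 16, 0, 19, 20, 15, 3] needs 3 colors (χ ≥ 3).
Vertex 23 is adjacent to every vertex of [0, 3, 4, 10, 14, 15, 16, 17, 19, 20, 22], which already need 3 colors among themselves, so 23 needs a new color (χ ≥ 4).
The coloring below uses 4 colors, so χ(G) = 4.
A valid 4-coloring: color 1: [23]; color 2: [0, 4, 10, 15, 17]; color 3: [3, 14, 16, 19, 22]; color 4: [20].

χ(G) = 4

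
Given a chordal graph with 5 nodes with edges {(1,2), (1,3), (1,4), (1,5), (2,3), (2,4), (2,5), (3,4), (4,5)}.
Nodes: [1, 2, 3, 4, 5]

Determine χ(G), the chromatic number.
Clique number ω(G) = 4 (lower bound: χ ≥ ω).
The clique on [1, 2, 3, 4] has size 4, forcing χ ≥ 4, and the coloring below uses 4 colors, so χ(G) = 4.
A valid 4-coloring: color 1: [1]; color 2: [4]; color 3: [2]; color 4: [3, 5].

χ(G) = 4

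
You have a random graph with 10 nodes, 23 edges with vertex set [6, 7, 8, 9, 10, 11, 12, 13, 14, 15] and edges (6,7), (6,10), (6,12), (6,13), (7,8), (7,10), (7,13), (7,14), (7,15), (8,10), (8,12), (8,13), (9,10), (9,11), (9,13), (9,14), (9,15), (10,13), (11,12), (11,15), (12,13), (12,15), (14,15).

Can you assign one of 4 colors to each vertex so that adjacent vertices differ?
Yes, G is 4-colorable

A valid 4-coloring: color 1: [13, 15]; color 2: [7, 9, 12]; color 3: [10, 11, 14]; color 4: [6, 8].
(χ(G) = 4 ≤ 4.)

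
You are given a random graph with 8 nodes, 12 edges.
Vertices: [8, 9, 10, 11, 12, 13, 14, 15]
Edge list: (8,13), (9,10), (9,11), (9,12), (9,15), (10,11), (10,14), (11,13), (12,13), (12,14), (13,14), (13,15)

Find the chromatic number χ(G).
χ(G) = 3

Clique number ω(G) = 3 (lower bound: χ ≥ ω).
The clique on [9, 10, 11] has size 3, forcing χ ≥ 3, and the coloring below uses 3 colors, so χ(G) = 3.
A valid 3-coloring: color 1: [9, 13]; color 2: [8, 10, 12, 15]; color 3: [11, 14].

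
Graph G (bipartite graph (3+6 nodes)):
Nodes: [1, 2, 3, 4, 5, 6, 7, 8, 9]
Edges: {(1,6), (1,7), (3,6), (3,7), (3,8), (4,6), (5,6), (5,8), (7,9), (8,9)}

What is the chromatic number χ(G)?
Clique number ω(G) = 2 (lower bound: χ ≥ ω).
The graph is bipartite (no odd cycle), so 2 colors suffice: χ(G) = 2.
A valid 2-coloring: color 1: [2, 6, 7, 8]; color 2: [1, 3, 4, 5, 9].

χ(G) = 2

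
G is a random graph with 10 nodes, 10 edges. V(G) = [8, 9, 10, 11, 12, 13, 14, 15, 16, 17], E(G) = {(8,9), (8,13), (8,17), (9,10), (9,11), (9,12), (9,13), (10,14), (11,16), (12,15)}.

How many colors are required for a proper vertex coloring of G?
Clique number ω(G) = 3 (lower bound: χ ≥ ω).
The clique on [8, 9, 13] has size 3, forcing χ ≥ 3, and the coloring below uses 3 colors, so χ(G) = 3.
A valid 3-coloring: color 1: [9, 14, 15, 16, 17]; color 2: [8, 10, 11, 12]; color 3: [13].

χ(G) = 3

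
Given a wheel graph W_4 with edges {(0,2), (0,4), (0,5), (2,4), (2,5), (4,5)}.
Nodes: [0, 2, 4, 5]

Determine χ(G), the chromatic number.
Clique number ω(G) = 4 (lower bound: χ ≥ ω).
The clique on [0, 2, 4, 5] has size 4, forcing χ ≥ 4, and the coloring below uses 4 colors, so χ(G) = 4.
A valid 4-coloring: color 1: [2]; color 2: [0]; color 3: [5]; color 4: [4].

χ(G) = 4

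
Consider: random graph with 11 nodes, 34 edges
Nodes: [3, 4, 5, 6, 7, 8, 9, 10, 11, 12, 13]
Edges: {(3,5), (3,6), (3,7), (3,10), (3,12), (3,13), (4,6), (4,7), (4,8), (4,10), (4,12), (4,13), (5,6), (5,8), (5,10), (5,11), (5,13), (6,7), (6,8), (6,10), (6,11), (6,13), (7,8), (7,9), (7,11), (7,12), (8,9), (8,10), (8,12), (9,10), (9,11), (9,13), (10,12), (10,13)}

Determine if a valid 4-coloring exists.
No, G is not 4-colorable

The clique on vertices [3, 5, 6, 10, 13] has size 5 > 4, so it alone needs 5 colors.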